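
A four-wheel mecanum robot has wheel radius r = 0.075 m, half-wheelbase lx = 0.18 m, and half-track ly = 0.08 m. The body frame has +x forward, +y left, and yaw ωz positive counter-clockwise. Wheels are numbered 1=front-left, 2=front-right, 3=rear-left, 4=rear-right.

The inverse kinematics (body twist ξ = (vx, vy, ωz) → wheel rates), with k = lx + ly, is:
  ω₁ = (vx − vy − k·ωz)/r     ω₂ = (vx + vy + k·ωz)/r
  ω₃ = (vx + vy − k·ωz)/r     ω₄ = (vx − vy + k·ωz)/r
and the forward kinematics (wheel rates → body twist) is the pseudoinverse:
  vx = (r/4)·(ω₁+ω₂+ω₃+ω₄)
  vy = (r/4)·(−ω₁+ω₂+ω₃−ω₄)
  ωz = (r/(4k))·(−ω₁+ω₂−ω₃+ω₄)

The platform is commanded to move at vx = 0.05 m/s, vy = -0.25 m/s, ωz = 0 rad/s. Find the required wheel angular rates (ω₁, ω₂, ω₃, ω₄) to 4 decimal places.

k = lx + ly = 0.18 + 0.08 = 0.2600;  k·ωz = 0.2600·0 = 0.0000
ω₁ (FL) = (vx − vy − k·ωz)/r = 0.3000/0.075 = 4.0000
ω₂ (FR) = (vx + vy + k·ωz)/r = -0.2000/0.075 = -2.6667
ω₃ (RL) = (vx + vy − k·ωz)/r = -0.2000/0.075 = -2.6667
ω₄ (RR) = (vx − vy + k·ωz)/r = 0.3000/0.075 = 4.0000

(4.0000, -2.6667, -2.6667, 4.0000)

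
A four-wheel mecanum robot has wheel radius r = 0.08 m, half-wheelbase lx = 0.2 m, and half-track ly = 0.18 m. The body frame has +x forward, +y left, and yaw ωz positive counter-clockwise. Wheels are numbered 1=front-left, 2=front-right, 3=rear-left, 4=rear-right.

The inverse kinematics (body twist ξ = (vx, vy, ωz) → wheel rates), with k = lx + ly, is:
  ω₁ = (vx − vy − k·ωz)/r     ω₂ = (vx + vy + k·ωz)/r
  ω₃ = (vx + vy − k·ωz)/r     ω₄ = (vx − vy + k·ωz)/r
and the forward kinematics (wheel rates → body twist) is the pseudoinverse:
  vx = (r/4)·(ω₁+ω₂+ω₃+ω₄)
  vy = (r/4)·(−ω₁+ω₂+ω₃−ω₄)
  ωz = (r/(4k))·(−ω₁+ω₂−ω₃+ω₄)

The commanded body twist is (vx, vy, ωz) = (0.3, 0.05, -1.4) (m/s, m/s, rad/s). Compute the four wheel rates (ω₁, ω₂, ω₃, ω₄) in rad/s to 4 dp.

(9.7750, -2.2750, 11.0250, -3.5250)

k = lx + ly = 0.2 + 0.18 = 0.3800;  k·ωz = 0.3800·-1.4 = -0.5320
ω₁ (FL) = (vx − vy − k·ωz)/r = 0.7820/0.08 = 9.7750
ω₂ (FR) = (vx + vy + k·ωz)/r = -0.1820/0.08 = -2.2750
ω₃ (RL) = (vx + vy − k·ωz)/r = 0.8820/0.08 = 11.0250
ω₄ (RR) = (vx − vy + k·ωz)/r = -0.2820/0.08 = -3.5250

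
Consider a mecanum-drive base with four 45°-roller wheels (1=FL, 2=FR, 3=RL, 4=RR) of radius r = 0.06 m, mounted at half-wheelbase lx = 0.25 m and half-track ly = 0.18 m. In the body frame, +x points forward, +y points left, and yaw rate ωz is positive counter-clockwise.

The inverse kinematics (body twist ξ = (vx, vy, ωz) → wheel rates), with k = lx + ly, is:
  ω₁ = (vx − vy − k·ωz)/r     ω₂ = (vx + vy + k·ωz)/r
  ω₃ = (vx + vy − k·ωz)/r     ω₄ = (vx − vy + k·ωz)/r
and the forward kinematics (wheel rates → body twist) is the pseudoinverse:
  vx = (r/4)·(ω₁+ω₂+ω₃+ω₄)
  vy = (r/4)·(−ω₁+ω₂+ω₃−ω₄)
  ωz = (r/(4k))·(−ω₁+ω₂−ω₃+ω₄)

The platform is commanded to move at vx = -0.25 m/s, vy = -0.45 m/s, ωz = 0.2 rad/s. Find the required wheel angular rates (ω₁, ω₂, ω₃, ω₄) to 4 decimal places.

k = lx + ly = 0.25 + 0.18 = 0.4300;  k·ωz = 0.4300·0.2 = 0.0860
ω₁ (FL) = (vx − vy − k·ωz)/r = 0.1140/0.06 = 1.9000
ω₂ (FR) = (vx + vy + k·ωz)/r = -0.6140/0.06 = -10.2333
ω₃ (RL) = (vx + vy − k·ωz)/r = -0.7860/0.06 = -13.1000
ω₄ (RR) = (vx − vy + k·ωz)/r = 0.2860/0.06 = 4.7667

(1.9000, -10.2333, -13.1000, 4.7667)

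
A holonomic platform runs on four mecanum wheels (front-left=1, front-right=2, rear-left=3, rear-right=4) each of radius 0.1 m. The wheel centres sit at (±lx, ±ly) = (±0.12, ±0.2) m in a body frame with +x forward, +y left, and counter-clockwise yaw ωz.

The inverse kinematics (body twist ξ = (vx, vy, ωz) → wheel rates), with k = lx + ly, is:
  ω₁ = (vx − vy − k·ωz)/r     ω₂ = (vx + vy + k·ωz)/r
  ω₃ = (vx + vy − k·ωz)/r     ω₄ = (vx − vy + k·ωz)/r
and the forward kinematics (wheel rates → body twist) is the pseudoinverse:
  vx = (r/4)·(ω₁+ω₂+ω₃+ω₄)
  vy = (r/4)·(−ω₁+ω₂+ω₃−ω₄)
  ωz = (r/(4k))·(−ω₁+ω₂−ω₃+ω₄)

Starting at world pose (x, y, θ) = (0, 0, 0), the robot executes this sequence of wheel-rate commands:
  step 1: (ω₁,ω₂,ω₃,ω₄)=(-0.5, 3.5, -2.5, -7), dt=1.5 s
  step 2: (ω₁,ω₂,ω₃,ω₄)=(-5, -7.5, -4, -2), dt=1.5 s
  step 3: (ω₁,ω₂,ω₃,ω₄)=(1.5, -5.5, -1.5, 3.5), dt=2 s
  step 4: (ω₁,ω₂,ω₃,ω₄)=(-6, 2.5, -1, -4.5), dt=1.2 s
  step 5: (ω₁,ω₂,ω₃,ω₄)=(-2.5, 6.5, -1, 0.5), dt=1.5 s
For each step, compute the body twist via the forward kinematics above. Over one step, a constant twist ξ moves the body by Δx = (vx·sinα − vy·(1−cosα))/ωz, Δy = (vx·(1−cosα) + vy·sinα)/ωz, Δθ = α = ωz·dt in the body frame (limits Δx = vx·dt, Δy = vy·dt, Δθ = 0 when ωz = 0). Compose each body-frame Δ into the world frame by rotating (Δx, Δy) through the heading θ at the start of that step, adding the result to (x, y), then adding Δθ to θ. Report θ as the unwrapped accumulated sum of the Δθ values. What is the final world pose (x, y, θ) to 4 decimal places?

step 1: ξ=(vx,vy,ωz)=(-0.1625, 0.2125, -0.0391), dt=1.5 → body Δ=(-0.2343, 0.3257, -0.0586) → world pose (-0.2343, 0.3257, -0.0586)
step 2: ξ=(vx,vy,ωz)=(-0.4625, -0.1125, -0.0391), dt=1.5 → body Δ=(-0.6983, -0.1483, -0.0586) → world pose (-0.9401, 0.2185, -0.1172)
step 3: ξ=(vx,vy,ωz)=(-0.0500, -0.3000, -0.1562), dt=2.0 → body Δ=(-0.1914, -0.5748, -0.3125) → world pose (-1.1973, -0.3299, -0.4297)
step 4: ξ=(vx,vy,ωz)=(-0.2250, 0.3000, 0.3906), dt=1.2 → body Δ=(-0.3431, 0.2848, 0.4688) → world pose (-1.3905, 0.0719, 0.0391)
step 5: ξ=(vx,vy,ωz)=(0.0875, 0.1875, 0.8203), dt=1.5 → body Δ=(-0.0517, 0.2865, 1.2305) → world pose (-1.4534, 0.3562, 1.2695)

(-1.4534, 0.3562, 1.2695)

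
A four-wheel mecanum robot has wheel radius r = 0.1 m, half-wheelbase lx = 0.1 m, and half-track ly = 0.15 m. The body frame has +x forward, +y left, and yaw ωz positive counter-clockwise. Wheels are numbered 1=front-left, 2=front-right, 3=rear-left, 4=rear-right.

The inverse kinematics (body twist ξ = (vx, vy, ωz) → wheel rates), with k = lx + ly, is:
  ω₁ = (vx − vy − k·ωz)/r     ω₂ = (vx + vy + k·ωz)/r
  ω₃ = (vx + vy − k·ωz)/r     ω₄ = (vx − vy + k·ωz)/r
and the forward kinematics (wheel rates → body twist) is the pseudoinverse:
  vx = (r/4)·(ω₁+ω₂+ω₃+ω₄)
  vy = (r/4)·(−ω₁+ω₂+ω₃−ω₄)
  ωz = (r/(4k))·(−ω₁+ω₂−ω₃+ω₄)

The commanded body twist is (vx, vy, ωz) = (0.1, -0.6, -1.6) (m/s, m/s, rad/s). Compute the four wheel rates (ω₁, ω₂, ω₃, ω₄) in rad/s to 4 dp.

k = lx + ly = 0.1 + 0.15 = 0.2500;  k·ωz = 0.2500·-1.6 = -0.4000
ω₁ (FL) = (vx − vy − k·ωz)/r = 1.1000/0.1 = 11.0000
ω₂ (FR) = (vx + vy + k·ωz)/r = -0.9000/0.1 = -9.0000
ω₃ (RL) = (vx + vy − k·ωz)/r = -0.1000/0.1 = -1.0000
ω₄ (RR) = (vx − vy + k·ωz)/r = 0.3000/0.1 = 3.0000

(11.0000, -9.0000, -1.0000, 3.0000)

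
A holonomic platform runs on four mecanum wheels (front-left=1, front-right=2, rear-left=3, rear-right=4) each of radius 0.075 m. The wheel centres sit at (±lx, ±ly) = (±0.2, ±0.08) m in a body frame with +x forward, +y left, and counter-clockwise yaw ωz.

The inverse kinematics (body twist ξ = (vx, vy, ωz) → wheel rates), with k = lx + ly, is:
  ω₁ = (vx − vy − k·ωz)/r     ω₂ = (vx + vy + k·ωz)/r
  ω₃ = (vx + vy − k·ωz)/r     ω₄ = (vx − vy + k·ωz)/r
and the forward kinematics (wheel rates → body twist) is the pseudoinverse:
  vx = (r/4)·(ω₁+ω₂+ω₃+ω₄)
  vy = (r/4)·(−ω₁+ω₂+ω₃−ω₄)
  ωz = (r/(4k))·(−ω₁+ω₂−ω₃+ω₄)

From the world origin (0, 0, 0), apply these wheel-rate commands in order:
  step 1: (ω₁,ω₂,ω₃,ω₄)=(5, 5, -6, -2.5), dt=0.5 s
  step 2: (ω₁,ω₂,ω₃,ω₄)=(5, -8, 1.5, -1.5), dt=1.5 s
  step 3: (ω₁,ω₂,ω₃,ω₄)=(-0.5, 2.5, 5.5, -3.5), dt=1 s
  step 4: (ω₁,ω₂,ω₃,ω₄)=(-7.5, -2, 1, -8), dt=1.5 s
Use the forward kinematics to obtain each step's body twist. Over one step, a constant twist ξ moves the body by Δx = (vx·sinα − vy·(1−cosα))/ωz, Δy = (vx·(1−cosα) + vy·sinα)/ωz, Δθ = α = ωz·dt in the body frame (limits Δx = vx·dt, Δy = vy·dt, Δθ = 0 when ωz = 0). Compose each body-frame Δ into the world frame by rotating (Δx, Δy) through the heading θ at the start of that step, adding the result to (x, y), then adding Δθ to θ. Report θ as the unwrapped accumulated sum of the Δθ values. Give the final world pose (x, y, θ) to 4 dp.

(0.5875, -0.0671, -2.2433)

step 1: ξ=(vx,vy,ωz)=(0.0281, -0.0656, 0.2344), dt=0.5 → body Δ=(0.0160, -0.0319, 0.1172) → world pose (0.0160, -0.0319, 0.1172)
step 2: ξ=(vx,vy,ωz)=(-0.0562, -0.1875, -1.0714), dt=1.5 → body Δ=(-0.2338, -0.1205, -1.6071) → world pose (-0.2022, -0.1789, -1.4900)
step 3: ξ=(vx,vy,ωz)=(0.0750, 0.2250, -0.4018), dt=1.0 → body Δ=(0.1176, 0.2041, -0.4018) → world pose (0.0108, -0.2796, -1.8917)
step 4: ξ=(vx,vy,ωz)=(-0.3094, 0.2719, -0.2344), dt=1.5 → body Δ=(-0.3836, 0.4802, -0.3516) → world pose (0.5875, -0.0671, -2.2433)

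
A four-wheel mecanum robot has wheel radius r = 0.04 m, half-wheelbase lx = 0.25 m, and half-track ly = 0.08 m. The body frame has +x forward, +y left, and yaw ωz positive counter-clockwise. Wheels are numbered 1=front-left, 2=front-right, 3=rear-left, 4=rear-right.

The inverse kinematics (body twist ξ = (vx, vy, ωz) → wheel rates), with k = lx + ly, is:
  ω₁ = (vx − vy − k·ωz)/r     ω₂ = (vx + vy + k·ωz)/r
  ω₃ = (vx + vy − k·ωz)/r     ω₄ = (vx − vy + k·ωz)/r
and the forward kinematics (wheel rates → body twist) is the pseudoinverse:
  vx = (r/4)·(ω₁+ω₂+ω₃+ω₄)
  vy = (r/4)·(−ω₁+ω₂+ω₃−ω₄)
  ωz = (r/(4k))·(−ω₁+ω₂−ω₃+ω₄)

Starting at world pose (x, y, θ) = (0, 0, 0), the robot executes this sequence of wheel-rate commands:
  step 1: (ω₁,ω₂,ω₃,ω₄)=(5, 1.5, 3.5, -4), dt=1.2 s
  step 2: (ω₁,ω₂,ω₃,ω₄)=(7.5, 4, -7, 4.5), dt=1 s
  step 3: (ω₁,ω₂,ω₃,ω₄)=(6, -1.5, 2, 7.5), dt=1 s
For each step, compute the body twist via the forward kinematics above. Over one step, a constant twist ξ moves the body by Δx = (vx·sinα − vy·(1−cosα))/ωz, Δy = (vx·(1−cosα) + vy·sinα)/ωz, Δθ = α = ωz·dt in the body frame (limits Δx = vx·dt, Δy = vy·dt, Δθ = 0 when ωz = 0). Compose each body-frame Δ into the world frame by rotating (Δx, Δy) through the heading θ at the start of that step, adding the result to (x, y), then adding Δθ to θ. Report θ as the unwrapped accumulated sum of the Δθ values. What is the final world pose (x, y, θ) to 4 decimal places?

step 1: ξ=(vx,vy,ωz)=(0.0600, 0.0400, -0.3333), dt=1.2 → body Δ=(0.0796, 0.0325, -0.4000) → world pose (0.0796, 0.0325, -0.4000)
step 2: ξ=(vx,vy,ωz)=(0.0900, -0.1500, 0.2424), dt=1.0 → body Δ=(0.1072, -0.1377, 0.2424) → world pose (0.1247, -0.1360, -0.1576)
step 3: ξ=(vx,vy,ωz)=(0.1400, -0.1300, -0.0606), dt=1.0 → body Δ=(0.1360, -0.1342, -0.0606) → world pose (0.2379, -0.2899, -0.2182)

(0.2379, -0.2899, -0.2182)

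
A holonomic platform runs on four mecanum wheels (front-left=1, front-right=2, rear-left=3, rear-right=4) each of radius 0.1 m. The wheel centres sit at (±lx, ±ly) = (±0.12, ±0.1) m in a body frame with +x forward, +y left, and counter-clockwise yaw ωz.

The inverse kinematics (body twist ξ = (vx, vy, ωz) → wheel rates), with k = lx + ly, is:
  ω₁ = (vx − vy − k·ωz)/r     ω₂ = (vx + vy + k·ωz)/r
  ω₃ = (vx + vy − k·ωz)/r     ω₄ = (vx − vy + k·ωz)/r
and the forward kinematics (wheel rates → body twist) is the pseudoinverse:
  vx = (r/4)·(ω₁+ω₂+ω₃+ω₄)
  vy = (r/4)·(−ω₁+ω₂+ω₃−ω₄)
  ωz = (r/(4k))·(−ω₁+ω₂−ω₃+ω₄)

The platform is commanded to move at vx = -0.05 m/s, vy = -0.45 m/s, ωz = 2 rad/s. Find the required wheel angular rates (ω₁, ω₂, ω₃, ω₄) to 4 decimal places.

k = lx + ly = 0.12 + 0.1 = 0.2200;  k·ωz = 0.2200·2 = 0.4400
ω₁ (FL) = (vx − vy − k·ωz)/r = -0.0400/0.1 = -0.4000
ω₂ (FR) = (vx + vy + k·ωz)/r = -0.0600/0.1 = -0.6000
ω₃ (RL) = (vx + vy − k·ωz)/r = -0.9400/0.1 = -9.4000
ω₄ (RR) = (vx − vy + k·ωz)/r = 0.8400/0.1 = 8.4000

(-0.4000, -0.6000, -9.4000, 8.4000)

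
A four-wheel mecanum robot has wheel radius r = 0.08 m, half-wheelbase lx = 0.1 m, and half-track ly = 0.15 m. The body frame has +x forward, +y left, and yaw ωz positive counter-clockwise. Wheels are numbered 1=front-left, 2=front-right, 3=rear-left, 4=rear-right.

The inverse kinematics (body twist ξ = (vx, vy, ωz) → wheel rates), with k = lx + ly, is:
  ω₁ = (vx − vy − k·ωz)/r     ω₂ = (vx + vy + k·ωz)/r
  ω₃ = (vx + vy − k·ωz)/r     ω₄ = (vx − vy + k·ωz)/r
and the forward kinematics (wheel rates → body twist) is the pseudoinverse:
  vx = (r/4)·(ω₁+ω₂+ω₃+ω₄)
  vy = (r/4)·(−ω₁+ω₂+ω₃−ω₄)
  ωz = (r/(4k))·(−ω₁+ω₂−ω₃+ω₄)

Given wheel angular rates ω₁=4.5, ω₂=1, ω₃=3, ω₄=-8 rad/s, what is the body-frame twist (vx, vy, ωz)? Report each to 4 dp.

k = lx + ly = 0.1 + 0.15 = 0.2500
ω₁+ω₂+ω₃+ω₄ = 0.5000  →  vx = (0.08/4)·0.5000 = 0.0100
−ω₁+ω₂+ω₃−ω₄ = 7.5000  →  vy = (0.08/4)·7.5000 = 0.1500
−ω₁+ω₂−ω₃+ω₄ = -14.5000  →  ωz = (0.08/1.0000)·-14.5000 = -1.1600

(0.0100, 0.1500, -1.1600)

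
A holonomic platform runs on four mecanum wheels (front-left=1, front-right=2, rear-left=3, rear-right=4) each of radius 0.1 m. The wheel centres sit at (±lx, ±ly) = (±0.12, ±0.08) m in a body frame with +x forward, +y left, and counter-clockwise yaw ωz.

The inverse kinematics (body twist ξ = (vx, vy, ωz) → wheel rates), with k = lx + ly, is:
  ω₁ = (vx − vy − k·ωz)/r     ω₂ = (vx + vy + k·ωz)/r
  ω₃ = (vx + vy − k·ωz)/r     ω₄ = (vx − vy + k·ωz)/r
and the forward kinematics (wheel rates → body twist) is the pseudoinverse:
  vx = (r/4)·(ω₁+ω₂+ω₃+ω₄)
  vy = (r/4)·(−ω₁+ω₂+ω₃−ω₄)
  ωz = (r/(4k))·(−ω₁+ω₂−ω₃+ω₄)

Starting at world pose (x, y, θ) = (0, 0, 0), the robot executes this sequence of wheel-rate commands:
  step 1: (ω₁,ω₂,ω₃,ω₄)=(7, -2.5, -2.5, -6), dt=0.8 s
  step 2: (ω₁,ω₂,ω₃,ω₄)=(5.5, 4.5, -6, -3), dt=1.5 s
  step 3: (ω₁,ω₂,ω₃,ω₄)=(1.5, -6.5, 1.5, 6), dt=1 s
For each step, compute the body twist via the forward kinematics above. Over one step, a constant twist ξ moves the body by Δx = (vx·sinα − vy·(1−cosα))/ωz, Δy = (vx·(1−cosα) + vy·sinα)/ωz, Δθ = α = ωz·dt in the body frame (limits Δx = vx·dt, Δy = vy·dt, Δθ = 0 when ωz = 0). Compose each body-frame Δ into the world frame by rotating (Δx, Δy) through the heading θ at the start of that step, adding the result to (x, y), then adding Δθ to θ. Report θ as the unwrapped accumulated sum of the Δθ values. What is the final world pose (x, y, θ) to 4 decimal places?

step 1: ξ=(vx,vy,ωz)=(-0.1000, -0.1500, -1.6250), dt=0.8 → body Δ=(-0.1269, -0.0439, -1.3000) → world pose (-0.1269, -0.0439, -1.3000)
step 2: ξ=(vx,vy,ωz)=(0.0250, -0.1000, 0.2500), dt=1.5 → body Δ=(0.0644, -0.1396, 0.3750) → world pose (-0.2442, -0.1433, -0.9250)
step 3: ξ=(vx,vy,ωz)=(0.0625, -0.3125, -0.4375), dt=1.0 → body Δ=(-0.0068, -0.3161, -0.4375) → world pose (-0.5006, -0.3281, -1.3625)

(-0.5006, -0.3281, -1.3625)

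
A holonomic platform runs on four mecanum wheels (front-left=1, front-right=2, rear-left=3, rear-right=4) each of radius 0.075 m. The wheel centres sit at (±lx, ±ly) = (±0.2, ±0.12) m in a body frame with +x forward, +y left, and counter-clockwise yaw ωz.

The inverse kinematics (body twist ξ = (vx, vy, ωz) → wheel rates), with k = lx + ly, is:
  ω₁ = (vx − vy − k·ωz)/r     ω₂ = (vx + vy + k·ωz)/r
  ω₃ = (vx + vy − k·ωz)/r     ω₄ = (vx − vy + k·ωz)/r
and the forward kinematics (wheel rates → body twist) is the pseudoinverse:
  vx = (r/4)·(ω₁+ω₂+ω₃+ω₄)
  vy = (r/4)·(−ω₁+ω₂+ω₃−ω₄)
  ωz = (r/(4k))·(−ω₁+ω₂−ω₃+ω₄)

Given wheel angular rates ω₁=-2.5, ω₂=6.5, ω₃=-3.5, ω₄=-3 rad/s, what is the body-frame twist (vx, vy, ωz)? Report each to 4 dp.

k = lx + ly = 0.2 + 0.12 = 0.3200
ω₁+ω₂+ω₃+ω₄ = -2.5000  →  vx = (0.075/4)·-2.5000 = -0.0469
−ω₁+ω₂+ω₃−ω₄ = 8.5000  →  vy = (0.075/4)·8.5000 = 0.1594
−ω₁+ω₂−ω₃+ω₄ = 9.5000  →  ωz = (0.075/1.2800)·9.5000 = 0.5566

(-0.0469, 0.1594, 0.5566)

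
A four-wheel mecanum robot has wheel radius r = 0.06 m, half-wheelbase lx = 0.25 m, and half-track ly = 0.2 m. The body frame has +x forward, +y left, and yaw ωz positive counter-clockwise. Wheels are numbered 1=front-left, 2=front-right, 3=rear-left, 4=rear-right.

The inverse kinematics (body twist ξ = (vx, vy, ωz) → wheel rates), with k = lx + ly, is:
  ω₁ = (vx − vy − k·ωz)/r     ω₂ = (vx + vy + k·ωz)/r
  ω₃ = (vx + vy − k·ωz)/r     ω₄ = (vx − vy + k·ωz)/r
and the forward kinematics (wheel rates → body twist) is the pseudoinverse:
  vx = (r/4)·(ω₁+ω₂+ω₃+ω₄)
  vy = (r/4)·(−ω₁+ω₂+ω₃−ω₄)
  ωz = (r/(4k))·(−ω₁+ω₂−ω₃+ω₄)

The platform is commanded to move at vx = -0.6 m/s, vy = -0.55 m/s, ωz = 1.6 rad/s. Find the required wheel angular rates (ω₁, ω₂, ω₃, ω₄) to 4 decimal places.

k = lx + ly = 0.25 + 0.2 = 0.4500;  k·ωz = 0.4500·1.6 = 0.7200
ω₁ (FL) = (vx − vy − k·ωz)/r = -0.7700/0.06 = -12.8333
ω₂ (FR) = (vx + vy + k·ωz)/r = -0.4300/0.06 = -7.1667
ω₃ (RL) = (vx + vy − k·ωz)/r = -1.8700/0.06 = -31.1667
ω₄ (RR) = (vx − vy + k·ωz)/r = 0.6700/0.06 = 11.1667

(-12.8333, -7.1667, -31.1667, 11.1667)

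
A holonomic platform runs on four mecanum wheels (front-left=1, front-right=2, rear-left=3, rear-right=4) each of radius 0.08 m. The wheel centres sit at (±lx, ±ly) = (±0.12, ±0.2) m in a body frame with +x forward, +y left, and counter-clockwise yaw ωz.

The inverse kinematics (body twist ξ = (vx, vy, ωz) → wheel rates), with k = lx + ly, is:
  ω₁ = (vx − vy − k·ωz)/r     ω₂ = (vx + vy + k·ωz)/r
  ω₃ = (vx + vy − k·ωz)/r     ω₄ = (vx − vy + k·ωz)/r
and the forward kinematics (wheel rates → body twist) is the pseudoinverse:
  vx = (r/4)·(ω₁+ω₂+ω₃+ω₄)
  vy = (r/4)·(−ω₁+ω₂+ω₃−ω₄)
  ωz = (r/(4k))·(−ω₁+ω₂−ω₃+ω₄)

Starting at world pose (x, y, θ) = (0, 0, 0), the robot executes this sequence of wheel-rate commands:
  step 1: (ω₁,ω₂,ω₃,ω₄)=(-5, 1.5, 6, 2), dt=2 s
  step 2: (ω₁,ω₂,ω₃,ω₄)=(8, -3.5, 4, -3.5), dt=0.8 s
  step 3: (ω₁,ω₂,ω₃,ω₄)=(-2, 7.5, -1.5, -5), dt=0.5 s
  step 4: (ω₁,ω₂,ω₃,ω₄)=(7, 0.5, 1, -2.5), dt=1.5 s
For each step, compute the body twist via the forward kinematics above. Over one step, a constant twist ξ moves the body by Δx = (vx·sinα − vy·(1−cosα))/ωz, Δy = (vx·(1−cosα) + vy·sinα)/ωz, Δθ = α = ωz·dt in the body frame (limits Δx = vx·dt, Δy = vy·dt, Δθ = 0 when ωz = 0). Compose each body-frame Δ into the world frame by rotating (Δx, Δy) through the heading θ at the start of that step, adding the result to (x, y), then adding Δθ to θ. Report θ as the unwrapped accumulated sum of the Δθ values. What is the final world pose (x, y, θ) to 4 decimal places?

step 1: ξ=(vx,vy,ωz)=(0.0900, 0.2100, 0.1562), dt=2.0 → body Δ=(0.1120, 0.4411, 0.3125) → world pose (0.1120, 0.4411, 0.3125)
step 2: ξ=(vx,vy,ωz)=(0.1000, -0.0800, -1.1875), dt=0.8 → body Δ=(0.0403, -0.0900, -0.9500) → world pose (0.1780, 0.3678, -0.6375)
step 3: ξ=(vx,vy,ωz)=(-0.0200, 0.2600, 0.3750), dt=0.5 → body Δ=(-0.0221, 0.1283, 0.1875) → world pose (0.2366, 0.4841, -0.4500)
step 4: ξ=(vx,vy,ωz)=(0.1200, -0.0600, -0.6250), dt=1.5 → body Δ=(0.1156, -0.1558, -0.9375) → world pose (0.2730, 0.2936, -1.3875)

(0.2730, 0.2936, -1.3875)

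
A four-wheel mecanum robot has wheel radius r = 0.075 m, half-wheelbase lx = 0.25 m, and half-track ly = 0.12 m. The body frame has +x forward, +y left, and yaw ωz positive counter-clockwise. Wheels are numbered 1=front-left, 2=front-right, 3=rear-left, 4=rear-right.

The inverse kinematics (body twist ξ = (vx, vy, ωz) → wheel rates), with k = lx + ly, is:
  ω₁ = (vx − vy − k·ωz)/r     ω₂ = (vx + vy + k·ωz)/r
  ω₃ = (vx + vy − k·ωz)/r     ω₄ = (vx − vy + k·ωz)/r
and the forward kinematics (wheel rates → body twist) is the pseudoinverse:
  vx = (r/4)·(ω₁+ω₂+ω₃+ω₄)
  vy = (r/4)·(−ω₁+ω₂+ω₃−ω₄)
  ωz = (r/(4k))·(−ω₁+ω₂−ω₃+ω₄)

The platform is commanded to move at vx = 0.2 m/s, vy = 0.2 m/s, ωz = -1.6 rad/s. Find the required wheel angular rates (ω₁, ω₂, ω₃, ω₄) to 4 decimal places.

(7.8933, -2.5600, 13.2267, -7.8933)

k = lx + ly = 0.25 + 0.12 = 0.3700;  k·ωz = 0.3700·-1.6 = -0.5920
ω₁ (FL) = (vx − vy − k·ωz)/r = 0.5920/0.075 = 7.8933
ω₂ (FR) = (vx + vy + k·ωz)/r = -0.1920/0.075 = -2.5600
ω₃ (RL) = (vx + vy − k·ωz)/r = 0.9920/0.075 = 13.2267
ω₄ (RR) = (vx − vy + k·ωz)/r = -0.5920/0.075 = -7.8933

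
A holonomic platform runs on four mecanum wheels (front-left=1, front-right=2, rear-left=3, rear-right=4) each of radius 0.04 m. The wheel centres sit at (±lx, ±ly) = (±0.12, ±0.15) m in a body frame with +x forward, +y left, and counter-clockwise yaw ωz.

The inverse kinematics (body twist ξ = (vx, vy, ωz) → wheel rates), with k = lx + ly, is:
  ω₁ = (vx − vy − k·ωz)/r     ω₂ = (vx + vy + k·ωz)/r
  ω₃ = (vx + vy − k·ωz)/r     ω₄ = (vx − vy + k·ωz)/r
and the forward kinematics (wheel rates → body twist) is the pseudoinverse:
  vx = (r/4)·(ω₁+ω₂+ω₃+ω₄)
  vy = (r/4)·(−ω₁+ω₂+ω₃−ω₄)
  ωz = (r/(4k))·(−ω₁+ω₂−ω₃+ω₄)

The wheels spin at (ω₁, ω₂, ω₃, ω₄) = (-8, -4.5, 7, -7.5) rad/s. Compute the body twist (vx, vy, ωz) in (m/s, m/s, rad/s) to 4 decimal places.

(-0.1300, 0.1800, -0.4074)

k = lx + ly = 0.12 + 0.15 = 0.2700
ω₁+ω₂+ω₃+ω₄ = -13.0000  →  vx = (0.04/4)·-13.0000 = -0.1300
−ω₁+ω₂+ω₃−ω₄ = 18.0000  →  vy = (0.04/4)·18.0000 = 0.1800
−ω₁+ω₂−ω₃+ω₄ = -11.0000  →  ωz = (0.04/1.0800)·-11.0000 = -0.4074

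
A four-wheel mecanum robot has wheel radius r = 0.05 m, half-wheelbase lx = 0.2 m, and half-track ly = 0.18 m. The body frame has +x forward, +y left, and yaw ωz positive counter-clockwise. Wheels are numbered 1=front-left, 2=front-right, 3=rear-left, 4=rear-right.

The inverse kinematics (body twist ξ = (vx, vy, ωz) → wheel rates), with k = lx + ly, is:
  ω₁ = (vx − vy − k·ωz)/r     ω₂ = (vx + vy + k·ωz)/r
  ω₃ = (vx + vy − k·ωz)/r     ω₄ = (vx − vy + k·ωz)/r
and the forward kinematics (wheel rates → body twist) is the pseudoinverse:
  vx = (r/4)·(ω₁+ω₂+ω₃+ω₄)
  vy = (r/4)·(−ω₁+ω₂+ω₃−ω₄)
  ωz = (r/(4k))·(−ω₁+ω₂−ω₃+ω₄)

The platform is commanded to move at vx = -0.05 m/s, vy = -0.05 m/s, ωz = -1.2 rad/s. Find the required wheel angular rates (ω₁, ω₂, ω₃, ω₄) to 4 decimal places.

(9.1200, -11.1200, 7.1200, -9.1200)

k = lx + ly = 0.2 + 0.18 = 0.3800;  k·ωz = 0.3800·-1.2 = -0.4560
ω₁ (FL) = (vx − vy − k·ωz)/r = 0.4560/0.05 = 9.1200
ω₂ (FR) = (vx + vy + k·ωz)/r = -0.5560/0.05 = -11.1200
ω₃ (RL) = (vx + vy − k·ωz)/r = 0.3560/0.05 = 7.1200
ω₄ (RR) = (vx − vy + k·ωz)/r = -0.4560/0.05 = -9.1200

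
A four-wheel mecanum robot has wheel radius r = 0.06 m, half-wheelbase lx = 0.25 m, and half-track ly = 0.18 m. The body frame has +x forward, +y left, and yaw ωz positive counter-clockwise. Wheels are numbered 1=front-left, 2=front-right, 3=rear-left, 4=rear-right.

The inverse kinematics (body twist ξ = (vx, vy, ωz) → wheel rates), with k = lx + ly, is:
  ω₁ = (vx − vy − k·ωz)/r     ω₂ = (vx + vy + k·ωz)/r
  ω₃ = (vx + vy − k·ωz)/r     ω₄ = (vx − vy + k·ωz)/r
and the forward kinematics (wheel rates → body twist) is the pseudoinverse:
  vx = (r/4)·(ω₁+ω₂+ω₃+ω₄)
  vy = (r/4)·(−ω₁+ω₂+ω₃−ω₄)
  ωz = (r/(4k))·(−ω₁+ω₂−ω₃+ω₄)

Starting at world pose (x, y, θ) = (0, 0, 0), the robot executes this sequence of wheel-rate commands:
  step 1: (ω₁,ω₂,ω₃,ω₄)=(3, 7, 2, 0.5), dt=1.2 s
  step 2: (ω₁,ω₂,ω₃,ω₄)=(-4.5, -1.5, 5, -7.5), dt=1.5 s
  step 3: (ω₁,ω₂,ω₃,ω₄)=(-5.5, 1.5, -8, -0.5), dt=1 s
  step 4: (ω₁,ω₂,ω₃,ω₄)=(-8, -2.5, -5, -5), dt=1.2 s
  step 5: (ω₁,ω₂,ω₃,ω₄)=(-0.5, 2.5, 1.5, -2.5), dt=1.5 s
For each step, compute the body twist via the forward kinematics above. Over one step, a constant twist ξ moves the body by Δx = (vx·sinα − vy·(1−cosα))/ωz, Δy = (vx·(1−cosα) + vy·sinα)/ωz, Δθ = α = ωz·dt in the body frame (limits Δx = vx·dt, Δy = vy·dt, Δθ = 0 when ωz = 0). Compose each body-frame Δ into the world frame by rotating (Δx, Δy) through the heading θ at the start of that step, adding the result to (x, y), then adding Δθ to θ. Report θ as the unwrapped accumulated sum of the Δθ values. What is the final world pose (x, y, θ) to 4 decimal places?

step 1: ξ=(vx,vy,ωz)=(0.1875, 0.0825, 0.0872), dt=1.2 → body Δ=(0.2194, 0.1106, 0.1047) → world pose (0.2194, 0.1106, 0.1047)
step 2: ξ=(vx,vy,ωz)=(-0.1275, 0.2325, -0.3314), dt=1.5 → body Δ=(-0.0986, 0.3811, -0.4971) → world pose (0.0816, 0.4793, -0.3924)
step 3: ξ=(vx,vy,ωz)=(-0.1875, -0.0075, 0.5058), dt=1.0 → body Δ=(-0.1777, -0.0536, 0.5058) → world pose (-0.1032, 0.4978, 0.1134)
step 4: ξ=(vx,vy,ωz)=(-0.3075, 0.0825, 0.1919), dt=1.2 → body Δ=(-0.3771, 0.0558, 0.2302) → world pose (-0.4841, 0.5106, 0.3436)
step 5: ξ=(vx,vy,ωz)=(0.0150, 0.1050, -0.0349), dt=1.5 → body Δ=(0.0266, 0.1568, -0.0523) → world pose (-0.5119, 0.6672, 0.2913)

(-0.5119, 0.6672, 0.2913)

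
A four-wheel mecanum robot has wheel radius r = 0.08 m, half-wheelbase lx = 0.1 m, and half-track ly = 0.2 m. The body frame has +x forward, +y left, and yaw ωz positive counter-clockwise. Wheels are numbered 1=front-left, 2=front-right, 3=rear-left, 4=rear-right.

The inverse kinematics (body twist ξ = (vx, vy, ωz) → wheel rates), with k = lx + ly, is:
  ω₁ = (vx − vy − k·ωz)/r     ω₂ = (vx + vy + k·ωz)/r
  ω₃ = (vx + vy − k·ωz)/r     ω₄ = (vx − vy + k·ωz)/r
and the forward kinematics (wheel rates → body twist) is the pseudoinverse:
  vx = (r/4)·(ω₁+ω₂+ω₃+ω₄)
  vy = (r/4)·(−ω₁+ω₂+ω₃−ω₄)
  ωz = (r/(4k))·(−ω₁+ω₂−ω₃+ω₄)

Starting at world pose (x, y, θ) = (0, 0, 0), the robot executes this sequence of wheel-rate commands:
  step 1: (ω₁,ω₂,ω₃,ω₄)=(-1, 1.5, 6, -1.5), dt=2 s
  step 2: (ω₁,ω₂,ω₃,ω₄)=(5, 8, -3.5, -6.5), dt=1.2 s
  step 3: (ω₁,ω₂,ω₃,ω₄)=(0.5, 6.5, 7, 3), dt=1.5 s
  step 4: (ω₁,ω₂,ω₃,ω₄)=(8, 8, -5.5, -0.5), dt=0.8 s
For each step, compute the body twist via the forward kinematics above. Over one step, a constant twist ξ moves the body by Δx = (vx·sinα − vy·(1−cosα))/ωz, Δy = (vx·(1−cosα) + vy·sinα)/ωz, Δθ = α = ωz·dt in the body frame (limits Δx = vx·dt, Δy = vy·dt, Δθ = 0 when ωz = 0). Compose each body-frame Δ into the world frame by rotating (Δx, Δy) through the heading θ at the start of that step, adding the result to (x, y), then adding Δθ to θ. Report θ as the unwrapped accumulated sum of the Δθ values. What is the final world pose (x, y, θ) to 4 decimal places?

step 1: ξ=(vx,vy,ωz)=(0.1000, 0.2000, -0.3333), dt=2.0 → body Δ=(0.3140, 0.3068, -0.6667) → world pose (0.3140, 0.3068, -0.6667)
step 2: ξ=(vx,vy,ωz)=(0.0600, 0.1200, 0.0000), dt=1.2 → body Δ=(0.0720, 0.1440, 0.0000) → world pose (0.4596, 0.3754, -0.6667)
step 3: ξ=(vx,vy,ωz)=(0.3400, 0.2000, 0.1333), dt=1.5 → body Δ=(0.4767, 0.3488, 0.2000) → world pose (1.0500, 0.3548, -0.4667)
step 4: ξ=(vx,vy,ωz)=(0.2000, -0.1000, 0.3333), dt=0.8 → body Δ=(0.1687, -0.0578, 0.2667) → world pose (1.1746, 0.2272, -0.2000)

(1.1746, 0.2272, -0.2000)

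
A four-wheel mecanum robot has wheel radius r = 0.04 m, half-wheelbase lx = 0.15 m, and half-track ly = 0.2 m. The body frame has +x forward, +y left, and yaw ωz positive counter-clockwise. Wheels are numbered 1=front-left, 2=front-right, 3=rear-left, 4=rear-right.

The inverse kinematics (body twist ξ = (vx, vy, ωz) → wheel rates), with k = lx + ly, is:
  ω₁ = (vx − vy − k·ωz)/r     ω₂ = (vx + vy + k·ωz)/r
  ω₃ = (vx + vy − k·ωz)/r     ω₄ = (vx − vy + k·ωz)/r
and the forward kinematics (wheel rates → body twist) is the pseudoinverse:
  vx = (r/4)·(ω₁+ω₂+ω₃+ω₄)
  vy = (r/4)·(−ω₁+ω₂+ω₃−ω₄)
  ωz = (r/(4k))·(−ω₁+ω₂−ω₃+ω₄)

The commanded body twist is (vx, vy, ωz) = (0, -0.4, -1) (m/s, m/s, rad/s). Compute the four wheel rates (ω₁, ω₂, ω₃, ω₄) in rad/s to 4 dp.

k = lx + ly = 0.15 + 0.2 = 0.3500;  k·ωz = 0.3500·-1 = -0.3500
ω₁ (FL) = (vx − vy − k·ωz)/r = 0.7500/0.04 = 18.7500
ω₂ (FR) = (vx + vy + k·ωz)/r = -0.7500/0.04 = -18.7500
ω₃ (RL) = (vx + vy − k·ωz)/r = -0.0500/0.04 = -1.2500
ω₄ (RR) = (vx − vy + k·ωz)/r = 0.0500/0.04 = 1.2500

(18.7500, -18.7500, -1.2500, 1.2500)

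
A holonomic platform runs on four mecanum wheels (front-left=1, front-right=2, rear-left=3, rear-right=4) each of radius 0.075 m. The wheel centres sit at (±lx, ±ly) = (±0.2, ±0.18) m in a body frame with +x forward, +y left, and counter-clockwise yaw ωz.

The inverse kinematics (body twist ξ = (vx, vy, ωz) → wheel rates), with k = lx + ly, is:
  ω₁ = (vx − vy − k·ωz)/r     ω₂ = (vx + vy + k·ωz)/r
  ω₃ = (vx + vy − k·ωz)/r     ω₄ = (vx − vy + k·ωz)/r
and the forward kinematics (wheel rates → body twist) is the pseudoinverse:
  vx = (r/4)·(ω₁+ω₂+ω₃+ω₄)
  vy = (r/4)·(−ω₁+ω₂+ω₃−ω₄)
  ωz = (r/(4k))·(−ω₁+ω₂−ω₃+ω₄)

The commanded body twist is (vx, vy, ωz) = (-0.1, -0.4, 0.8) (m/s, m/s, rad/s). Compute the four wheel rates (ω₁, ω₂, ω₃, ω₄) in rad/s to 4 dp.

k = lx + ly = 0.2 + 0.18 = 0.3800;  k·ωz = 0.3800·0.8 = 0.3040
ω₁ (FL) = (vx − vy − k·ωz)/r = -0.0040/0.075 = -0.0533
ω₂ (FR) = (vx + vy + k·ωz)/r = -0.1960/0.075 = -2.6133
ω₃ (RL) = (vx + vy − k·ωz)/r = -0.8040/0.075 = -10.7200
ω₄ (RR) = (vx − vy + k·ωz)/r = 0.6040/0.075 = 8.0533

(-0.0533, -2.6133, -10.7200, 8.0533)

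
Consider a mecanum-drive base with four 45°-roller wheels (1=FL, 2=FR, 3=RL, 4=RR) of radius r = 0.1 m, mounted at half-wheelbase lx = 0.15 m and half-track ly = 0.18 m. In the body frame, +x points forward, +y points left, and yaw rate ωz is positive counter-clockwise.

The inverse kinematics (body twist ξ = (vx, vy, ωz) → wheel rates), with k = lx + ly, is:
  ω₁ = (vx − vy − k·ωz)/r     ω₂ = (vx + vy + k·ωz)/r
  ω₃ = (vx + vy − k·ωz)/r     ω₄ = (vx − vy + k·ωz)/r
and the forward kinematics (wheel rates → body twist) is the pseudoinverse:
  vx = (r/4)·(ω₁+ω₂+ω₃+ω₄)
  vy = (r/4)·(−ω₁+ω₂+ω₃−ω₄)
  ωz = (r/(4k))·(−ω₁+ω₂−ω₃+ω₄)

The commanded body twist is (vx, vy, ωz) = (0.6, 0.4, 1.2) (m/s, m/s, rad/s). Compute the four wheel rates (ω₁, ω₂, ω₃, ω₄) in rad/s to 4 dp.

k = lx + ly = 0.15 + 0.18 = 0.3300;  k·ωz = 0.3300·1.2 = 0.3960
ω₁ (FL) = (vx − vy − k·ωz)/r = -0.1960/0.1 = -1.9600
ω₂ (FR) = (vx + vy + k·ωz)/r = 1.3960/0.1 = 13.9600
ω₃ (RL) = (vx + vy − k·ωz)/r = 0.6040/0.1 = 6.0400
ω₄ (RR) = (vx − vy + k·ωz)/r = 0.5960/0.1 = 5.9600

(-1.9600, 13.9600, 6.0400, 5.9600)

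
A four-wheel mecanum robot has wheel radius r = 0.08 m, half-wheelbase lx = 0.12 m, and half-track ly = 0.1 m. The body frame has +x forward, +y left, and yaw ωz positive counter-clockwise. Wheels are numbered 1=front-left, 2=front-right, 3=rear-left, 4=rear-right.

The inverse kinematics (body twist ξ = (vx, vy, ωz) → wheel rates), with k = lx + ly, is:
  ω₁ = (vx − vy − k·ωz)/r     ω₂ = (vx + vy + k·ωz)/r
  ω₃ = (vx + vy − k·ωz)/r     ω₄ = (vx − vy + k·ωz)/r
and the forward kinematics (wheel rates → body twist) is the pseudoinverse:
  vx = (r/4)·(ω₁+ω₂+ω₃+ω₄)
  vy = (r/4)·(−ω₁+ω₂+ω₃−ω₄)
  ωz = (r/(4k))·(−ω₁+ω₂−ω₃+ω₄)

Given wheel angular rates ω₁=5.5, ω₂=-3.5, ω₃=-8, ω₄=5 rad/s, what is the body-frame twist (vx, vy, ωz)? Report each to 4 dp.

k = lx + ly = 0.12 + 0.1 = 0.2200
ω₁+ω₂+ω₃+ω₄ = -1.0000  →  vx = (0.08/4)·-1.0000 = -0.0200
−ω₁+ω₂+ω₃−ω₄ = -22.0000  →  vy = (0.08/4)·-22.0000 = -0.4400
−ω₁+ω₂−ω₃+ω₄ = 4.0000  →  ωz = (0.08/0.8800)·4.0000 = 0.3636

(-0.0200, -0.4400, 0.3636)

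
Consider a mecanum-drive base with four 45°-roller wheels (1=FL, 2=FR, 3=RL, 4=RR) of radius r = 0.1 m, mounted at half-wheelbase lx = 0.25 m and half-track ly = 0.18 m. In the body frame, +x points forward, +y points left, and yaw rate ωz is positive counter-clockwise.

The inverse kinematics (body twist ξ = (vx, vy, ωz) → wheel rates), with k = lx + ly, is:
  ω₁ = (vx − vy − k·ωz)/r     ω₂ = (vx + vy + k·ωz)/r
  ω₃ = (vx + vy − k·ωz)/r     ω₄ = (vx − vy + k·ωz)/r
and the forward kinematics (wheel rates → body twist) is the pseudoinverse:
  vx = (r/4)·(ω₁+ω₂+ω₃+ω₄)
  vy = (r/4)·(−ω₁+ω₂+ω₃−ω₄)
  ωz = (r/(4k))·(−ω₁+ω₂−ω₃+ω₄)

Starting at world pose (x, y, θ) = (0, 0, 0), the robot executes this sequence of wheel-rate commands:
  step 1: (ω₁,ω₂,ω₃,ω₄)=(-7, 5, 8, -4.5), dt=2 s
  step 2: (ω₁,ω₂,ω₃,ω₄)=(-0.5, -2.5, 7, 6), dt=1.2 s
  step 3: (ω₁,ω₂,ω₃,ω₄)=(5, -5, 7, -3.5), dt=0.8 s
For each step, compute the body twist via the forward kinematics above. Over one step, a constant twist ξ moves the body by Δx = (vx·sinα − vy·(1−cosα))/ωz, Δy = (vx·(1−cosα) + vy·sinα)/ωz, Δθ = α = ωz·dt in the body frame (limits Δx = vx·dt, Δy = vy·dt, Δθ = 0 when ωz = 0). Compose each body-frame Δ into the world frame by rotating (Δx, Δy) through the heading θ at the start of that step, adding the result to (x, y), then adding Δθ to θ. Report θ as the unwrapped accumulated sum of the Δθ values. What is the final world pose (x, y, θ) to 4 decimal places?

step 1: ξ=(vx,vy,ωz)=(0.0375, 0.6125, -0.0291), dt=2.0 → body Δ=(0.1106, 1.2221, -0.0581) → world pose (0.1106, 1.2221, -0.0581)
step 2: ξ=(vx,vy,ωz)=(0.2500, -0.0250, -0.1744), dt=1.2 → body Δ=(0.2947, -0.0611, -0.2093) → world pose (0.4012, 1.1440, -0.2674)
step 3: ξ=(vx,vy,ωz)=(0.0875, 0.0125, -1.1919), dt=0.8 → body Δ=(0.0643, -0.0224, -0.9535) → world pose (0.4573, 1.1055, -1.2209)

(0.4573, 1.1055, -1.2209)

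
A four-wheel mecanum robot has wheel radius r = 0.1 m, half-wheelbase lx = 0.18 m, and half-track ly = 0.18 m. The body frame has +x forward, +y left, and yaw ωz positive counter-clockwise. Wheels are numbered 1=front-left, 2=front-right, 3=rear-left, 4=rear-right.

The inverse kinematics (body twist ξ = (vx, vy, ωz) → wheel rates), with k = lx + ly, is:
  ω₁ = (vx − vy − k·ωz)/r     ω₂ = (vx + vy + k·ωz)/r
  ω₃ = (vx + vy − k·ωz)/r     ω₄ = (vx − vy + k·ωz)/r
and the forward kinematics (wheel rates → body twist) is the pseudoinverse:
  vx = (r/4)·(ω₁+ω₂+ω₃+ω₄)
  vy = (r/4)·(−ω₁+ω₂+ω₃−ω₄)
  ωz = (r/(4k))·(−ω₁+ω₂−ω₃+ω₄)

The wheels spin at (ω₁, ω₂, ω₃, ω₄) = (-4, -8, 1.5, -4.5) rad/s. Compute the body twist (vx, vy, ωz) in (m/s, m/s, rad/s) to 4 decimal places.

(-0.3750, 0.0500, -0.6944)

k = lx + ly = 0.18 + 0.18 = 0.3600
ω₁+ω₂+ω₃+ω₄ = -15.0000  →  vx = (0.1/4)·-15.0000 = -0.3750
−ω₁+ω₂+ω₃−ω₄ = 2.0000  →  vy = (0.1/4)·2.0000 = 0.0500
−ω₁+ω₂−ω₃+ω₄ = -10.0000  →  ωz = (0.1/1.4400)·-10.0000 = -0.6944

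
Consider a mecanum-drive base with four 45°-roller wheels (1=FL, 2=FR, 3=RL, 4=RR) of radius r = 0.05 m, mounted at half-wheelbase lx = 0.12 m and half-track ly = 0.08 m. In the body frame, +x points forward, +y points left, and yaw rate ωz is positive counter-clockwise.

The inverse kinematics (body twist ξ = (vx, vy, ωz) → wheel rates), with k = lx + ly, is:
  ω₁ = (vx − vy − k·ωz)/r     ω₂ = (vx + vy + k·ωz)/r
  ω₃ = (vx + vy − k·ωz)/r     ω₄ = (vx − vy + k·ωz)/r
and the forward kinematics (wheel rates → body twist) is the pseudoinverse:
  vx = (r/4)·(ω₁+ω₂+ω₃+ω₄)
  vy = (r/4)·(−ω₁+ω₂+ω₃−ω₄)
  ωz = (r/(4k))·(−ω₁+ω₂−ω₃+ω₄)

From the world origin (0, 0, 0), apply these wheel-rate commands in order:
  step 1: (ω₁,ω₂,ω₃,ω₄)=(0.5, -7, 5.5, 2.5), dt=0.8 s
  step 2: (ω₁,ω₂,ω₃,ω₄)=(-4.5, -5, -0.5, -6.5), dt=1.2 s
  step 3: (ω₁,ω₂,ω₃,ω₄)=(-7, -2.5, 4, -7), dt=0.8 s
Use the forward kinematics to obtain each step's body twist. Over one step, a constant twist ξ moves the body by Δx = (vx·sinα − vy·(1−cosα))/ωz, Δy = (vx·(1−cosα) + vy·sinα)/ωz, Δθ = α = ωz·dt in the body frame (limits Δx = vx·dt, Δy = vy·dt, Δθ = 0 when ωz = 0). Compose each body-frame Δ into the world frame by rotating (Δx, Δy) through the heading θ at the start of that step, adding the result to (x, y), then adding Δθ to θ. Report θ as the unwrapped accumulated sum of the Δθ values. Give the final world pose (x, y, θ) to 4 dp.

(-0.0222, 0.3566, -1.3375)

step 1: ξ=(vx,vy,ωz)=(0.0187, -0.0563, -0.6562), dt=0.8 → body Δ=(0.0028, -0.0468, -0.5250) → world pose (0.0028, -0.0468, -0.5250)
step 2: ξ=(vx,vy,ωz)=(-0.2063, 0.0688, -0.4062), dt=1.2 → body Δ=(-0.2181, 0.1384, -0.4875) → world pose (-0.1166, 0.1823, -1.0125)
step 3: ξ=(vx,vy,ωz)=(-0.1562, 0.1938, -0.4062), dt=0.8 → body Δ=(-0.0978, 0.1724, -0.3250) → world pose (-0.0222, 0.3566, -1.3375)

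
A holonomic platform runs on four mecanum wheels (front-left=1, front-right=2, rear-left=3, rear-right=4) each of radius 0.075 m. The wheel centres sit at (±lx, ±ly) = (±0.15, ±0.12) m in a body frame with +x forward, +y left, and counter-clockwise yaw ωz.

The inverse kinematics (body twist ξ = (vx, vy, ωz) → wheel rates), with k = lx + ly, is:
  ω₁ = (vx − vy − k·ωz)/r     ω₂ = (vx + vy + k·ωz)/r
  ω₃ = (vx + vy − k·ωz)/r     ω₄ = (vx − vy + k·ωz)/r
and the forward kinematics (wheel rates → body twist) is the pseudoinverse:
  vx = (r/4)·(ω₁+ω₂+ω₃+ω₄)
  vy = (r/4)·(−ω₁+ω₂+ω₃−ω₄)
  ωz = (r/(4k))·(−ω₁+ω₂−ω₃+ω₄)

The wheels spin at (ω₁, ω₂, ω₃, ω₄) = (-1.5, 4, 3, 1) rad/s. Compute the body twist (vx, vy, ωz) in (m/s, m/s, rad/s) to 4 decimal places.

(0.1219, 0.1406, 0.2431)

k = lx + ly = 0.15 + 0.12 = 0.2700
ω₁+ω₂+ω₃+ω₄ = 6.5000  →  vx = (0.075/4)·6.5000 = 0.1219
−ω₁+ω₂+ω₃−ω₄ = 7.5000  →  vy = (0.075/4)·7.5000 = 0.1406
−ω₁+ω₂−ω₃+ω₄ = 3.5000  →  ωz = (0.075/1.0800)·3.5000 = 0.2431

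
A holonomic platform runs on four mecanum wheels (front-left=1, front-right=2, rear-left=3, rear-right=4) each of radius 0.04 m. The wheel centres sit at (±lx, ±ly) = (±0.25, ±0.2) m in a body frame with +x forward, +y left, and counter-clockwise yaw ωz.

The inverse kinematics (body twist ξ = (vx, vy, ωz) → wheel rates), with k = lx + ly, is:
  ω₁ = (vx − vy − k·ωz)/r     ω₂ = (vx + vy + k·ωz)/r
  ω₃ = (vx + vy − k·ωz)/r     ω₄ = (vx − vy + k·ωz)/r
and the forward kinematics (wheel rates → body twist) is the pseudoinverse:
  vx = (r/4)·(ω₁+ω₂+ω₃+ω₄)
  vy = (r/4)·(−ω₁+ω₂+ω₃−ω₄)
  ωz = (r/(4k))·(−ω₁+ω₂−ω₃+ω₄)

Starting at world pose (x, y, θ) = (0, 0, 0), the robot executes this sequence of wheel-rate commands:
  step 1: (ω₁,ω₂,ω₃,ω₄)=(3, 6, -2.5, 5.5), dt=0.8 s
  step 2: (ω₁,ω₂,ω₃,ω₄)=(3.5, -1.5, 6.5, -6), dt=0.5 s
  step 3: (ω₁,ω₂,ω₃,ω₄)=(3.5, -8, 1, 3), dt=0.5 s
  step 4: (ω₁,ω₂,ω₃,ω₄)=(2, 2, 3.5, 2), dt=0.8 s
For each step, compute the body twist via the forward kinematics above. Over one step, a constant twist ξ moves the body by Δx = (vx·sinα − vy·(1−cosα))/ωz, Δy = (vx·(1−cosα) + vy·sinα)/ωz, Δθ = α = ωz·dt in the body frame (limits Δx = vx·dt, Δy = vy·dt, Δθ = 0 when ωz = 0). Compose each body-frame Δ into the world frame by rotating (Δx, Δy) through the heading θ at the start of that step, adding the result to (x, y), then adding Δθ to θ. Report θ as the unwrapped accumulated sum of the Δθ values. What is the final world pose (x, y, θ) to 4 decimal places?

(0.1789, -0.0562, -0.1311)

step 1: ξ=(vx,vy,ωz)=(0.1200, -0.0500, 0.2444), dt=0.8 → body Δ=(0.0993, -0.0304, 0.1956) → world pose (0.0993, -0.0304, 0.1956)
step 2: ξ=(vx,vy,ωz)=(0.0250, 0.0750, -0.3889), dt=0.5 → body Δ=(0.0161, 0.0361, -0.1944) → world pose (0.1080, 0.0081, 0.0011)
step 3: ξ=(vx,vy,ωz)=(-0.0050, -0.1350, -0.2111), dt=0.5 → body Δ=(-0.0061, -0.0672, -0.1056) → world pose (0.1021, -0.0592, -0.1044)
step 4: ξ=(vx,vy,ωz)=(0.0950, 0.0150, -0.0333), dt=0.8 → body Δ=(0.0762, 0.0110, -0.0267) → world pose (0.1789, -0.0562, -0.1311)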